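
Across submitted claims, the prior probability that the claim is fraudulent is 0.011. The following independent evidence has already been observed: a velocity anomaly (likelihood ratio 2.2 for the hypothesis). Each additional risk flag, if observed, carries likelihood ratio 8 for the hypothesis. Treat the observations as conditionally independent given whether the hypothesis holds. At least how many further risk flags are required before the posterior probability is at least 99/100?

Prior odds = 0.011/0.989 = 11/989.
Bayes factor of the evidence already in hand = 2.2.
Odds after that evidence = (11/989) × 2.2 = 121/4945.
Target odds = 0.99/0.01 = 99.
Need 8ⁿ ≥ 99 ÷ (121/4945) = 44505/11.
8³ = 512 falls short of 44505/11 but 8⁴ = 4096 reaches it, so n = 4.

4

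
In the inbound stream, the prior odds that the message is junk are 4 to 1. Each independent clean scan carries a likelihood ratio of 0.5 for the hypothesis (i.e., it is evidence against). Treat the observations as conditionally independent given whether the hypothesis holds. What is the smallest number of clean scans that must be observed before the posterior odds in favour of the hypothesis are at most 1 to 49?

8

Prior odds = 4.
Likelihood ratio per clean scan = 0.5.
Target odds = 1/49.
Require 0.5ⁿ ≤ 1/49 ÷ 4 = 1/196.
0.5⁷ = 0.0078125 is still above 1/196 but 0.5⁸ = 0.00390625 is at or below it, so n = 8.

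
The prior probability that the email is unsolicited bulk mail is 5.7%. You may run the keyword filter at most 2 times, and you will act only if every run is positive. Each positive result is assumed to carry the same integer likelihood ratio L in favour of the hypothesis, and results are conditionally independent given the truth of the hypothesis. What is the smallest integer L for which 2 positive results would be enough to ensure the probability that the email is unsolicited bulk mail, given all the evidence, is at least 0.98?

Prior odds = 0.057/0.943 = 57/943.
Target odds = 0.98/0.02 = 49.
Need L² ≥ 49 ÷ (57/943) = 46207/57.
28² = 784 < 46207/57 ≤ 841 = 29², so L = 29.

29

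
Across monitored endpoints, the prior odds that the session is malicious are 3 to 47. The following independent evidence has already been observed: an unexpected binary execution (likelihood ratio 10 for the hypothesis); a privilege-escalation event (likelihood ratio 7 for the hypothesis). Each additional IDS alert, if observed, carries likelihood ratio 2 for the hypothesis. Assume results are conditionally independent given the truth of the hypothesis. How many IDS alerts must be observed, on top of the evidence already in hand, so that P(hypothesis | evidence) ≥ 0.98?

4

Prior odds = 3/47.
Combined Bayes factor of the evidence already in hand = 10 × 7 = 70.
Odds after that evidence = (3/47) × 70 = 210/47.
Target odds = 0.98/0.02 = 49.
Need 2ⁿ ≥ 49 ÷ (210/47) = 329/30.
2³ = 8 falls short of 329/30 but 2⁴ = 16 reaches it, so n = 4.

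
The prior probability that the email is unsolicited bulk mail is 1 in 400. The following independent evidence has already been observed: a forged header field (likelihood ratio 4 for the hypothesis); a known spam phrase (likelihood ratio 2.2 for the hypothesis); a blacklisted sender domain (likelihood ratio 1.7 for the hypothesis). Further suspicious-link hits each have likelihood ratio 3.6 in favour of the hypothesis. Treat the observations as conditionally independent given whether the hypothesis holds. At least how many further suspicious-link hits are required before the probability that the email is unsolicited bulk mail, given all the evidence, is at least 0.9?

Prior odds = 0.0025/0.9975 = 1/399.
Combined Bayes factor of the evidence already in hand = 4 × 2.2 × 1.7 = 14.96.
Odds after that evidence = (1/399) × 14.96 = 374/9975.
Target odds = 0.9/0.1 = 9.
Need 3.6ⁿ ≥ 9 ÷ (374/9975) = 89775/374.
3.6⁴ = 167.9616 falls short of 89775/374 but 3.6⁵ = 604.66176 reaches it, so n = 5.

5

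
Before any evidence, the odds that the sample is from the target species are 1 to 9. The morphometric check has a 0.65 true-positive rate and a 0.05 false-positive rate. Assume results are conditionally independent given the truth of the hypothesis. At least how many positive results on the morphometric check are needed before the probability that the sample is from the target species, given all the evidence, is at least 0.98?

3

Prior odds = 1/9.
Likelihood ratio of a positive result = 0.65/0.05 = 13.
Target posterior odds = 0.98/0.02 = 49.
Require 13ⁿ ≥ 49 ÷ (1/9) = 441.
13² = 169 falls short of 441 but 13³ = 2197 reaches it, so n = 3.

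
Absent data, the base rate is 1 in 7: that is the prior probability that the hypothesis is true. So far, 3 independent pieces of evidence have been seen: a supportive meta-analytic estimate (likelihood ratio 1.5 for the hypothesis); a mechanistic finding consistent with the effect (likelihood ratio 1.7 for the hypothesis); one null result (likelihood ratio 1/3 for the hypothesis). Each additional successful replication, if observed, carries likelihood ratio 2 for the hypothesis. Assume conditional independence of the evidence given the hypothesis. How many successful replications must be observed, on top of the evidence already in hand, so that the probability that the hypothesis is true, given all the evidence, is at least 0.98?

Prior odds = (1/7)/(6/7) = 1/6.
Combined Bayes factor of the evidence already in hand = 1.5 × 1.7 × (1/3) = 0.85.
Odds after that evidence = (1/6) × 0.85 = 17/120.
Target odds = 0.98/0.02 = 49.
Need 2ⁿ ≥ 49 ÷ (17/120) = 5880/17.
2⁸ = 256 falls short of 5880/17 but 2⁹ = 512 reaches it, so n = 9.

9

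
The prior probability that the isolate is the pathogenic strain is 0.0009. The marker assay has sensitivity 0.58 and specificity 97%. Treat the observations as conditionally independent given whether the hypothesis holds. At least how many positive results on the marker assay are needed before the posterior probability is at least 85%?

3

Prior odds: 0.0009 ÷ 0.9991 = 9/9991.
False-positive rate = 1 − 0.97 = 0.03; likelihood ratio of a positive = 0.58/0.03 = 58/3.
Target odds: 0.85 ÷ 0.15 = 17/3.
Require (58/3)ⁿ ≥ 17/3 ÷ (9/9991) = 169847/27.
(58/3)² = 3364/9 falls short of 169847/27 but (58/3)³ = 195112/27 reaches it, so n = 3.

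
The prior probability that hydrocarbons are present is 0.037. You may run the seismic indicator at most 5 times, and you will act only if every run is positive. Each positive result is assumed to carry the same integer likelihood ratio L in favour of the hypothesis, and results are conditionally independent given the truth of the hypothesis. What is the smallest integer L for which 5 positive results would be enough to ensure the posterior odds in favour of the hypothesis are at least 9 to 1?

3

Prior odds = 0.037/0.963 = 37/963.
Target odds = 9.
Need L⁵ ≥ 9 ÷ (37/963) = 8667/37.
2⁵ = 32 < 8667/37 ≤ 243 = 3⁵, so L = 3.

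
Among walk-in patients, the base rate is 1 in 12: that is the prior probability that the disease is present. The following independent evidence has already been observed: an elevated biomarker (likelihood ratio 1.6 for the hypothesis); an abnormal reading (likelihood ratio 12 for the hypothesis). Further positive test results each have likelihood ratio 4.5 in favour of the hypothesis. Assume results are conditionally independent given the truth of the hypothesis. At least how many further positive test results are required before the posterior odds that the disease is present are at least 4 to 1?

Prior odds = (1/12)/(11/12) = 1/11.
Combined Bayes factor of the evidence already in hand = 1.6 × 12 = 19.2.
Odds after that evidence = (1/11) × 19.2 = 96/55.
Target odds = 4.
Need 4.5ⁿ ≥ 4 ÷ (96/55) = 55/24.
4.5¹ = 4.5, which meets the required 55/24; so n = 1.

1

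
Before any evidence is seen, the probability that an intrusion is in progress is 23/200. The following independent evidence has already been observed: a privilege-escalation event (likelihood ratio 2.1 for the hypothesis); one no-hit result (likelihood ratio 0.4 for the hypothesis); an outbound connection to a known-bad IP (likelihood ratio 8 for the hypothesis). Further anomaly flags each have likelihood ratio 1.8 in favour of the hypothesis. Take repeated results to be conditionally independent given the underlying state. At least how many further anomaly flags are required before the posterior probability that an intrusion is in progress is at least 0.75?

Prior odds = 0.115/0.885 = 23/177.
Combined Bayes factor of the evidence already in hand = 2.1 × 0.4 × 8 = 6.72.
Odds after that evidence = (23/177) × 6.72 = 1288/1475.
Target odds = 0.75/0.25 = 3.
Need 1.8ⁿ ≥ 3 ÷ (1288/1475) = 4425/1288.
1.8² = 3.24 falls short of 4425/1288 but 1.8³ = 5.832 reaches it, so n = 3.

3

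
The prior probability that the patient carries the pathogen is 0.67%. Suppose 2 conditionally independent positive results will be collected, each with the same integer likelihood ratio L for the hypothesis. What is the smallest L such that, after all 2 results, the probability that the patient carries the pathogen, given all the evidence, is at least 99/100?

Prior odds = 0.0067/0.9933 = 67/9933.
Target odds = 0.99/0.01 = 99.
Need L² ≥ 99 ÷ (67/9933) = 983367/67.
121² = 14641 < 983367/67 ≤ 14884 = 122², so L = 122.

122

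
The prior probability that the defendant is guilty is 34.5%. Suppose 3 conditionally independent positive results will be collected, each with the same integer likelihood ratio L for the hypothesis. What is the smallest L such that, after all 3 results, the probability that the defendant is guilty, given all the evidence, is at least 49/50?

Prior odds = 0.345/0.655 = 69/131.
Target odds = 0.98/0.02 = 49.
Need L³ ≥ 49 ÷ (69/131) = 6419/69.
4³ = 64 < 6419/69 ≤ 125 = 5³, so L = 5.

5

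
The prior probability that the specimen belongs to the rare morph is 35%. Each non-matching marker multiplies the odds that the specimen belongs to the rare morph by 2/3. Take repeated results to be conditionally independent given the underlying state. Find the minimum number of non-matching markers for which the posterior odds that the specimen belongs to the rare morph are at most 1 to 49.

Prior odds: 0.35 ÷ 0.65 = 7/13.
Likelihood ratio per non-matching marker = 2/3.
Target odds = 1/49.
Require (2/3)ⁿ ≤ 1/49 ÷ (7/13) = 13/343.
(2/3)⁸ = 256/6561 is still above 13/343 but (2/3)⁹ = 512/19683 is at or below it, so n = 9.

9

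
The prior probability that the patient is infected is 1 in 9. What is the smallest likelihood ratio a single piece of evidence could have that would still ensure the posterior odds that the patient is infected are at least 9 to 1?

72

Prior odds = (1/9)/(8/9) = 0.125.
Target odds = 9.
Required Bayes factor = 9 ÷ 0.125 = 72.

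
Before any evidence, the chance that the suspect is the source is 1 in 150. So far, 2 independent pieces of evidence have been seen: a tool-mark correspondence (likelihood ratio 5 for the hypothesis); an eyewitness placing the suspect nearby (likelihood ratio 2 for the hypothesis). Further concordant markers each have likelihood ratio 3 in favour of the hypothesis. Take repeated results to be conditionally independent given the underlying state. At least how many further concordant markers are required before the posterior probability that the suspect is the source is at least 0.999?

Prior odds = (1/150)/(149/150) = 1/149.
Combined Bayes factor of the evidence already in hand = 5 × 2 = 10.
Odds after that evidence = (1/149) × 10 = 10/149.
Target odds = 0.999/0.001 = 999.
Need 3ⁿ ≥ 999 ÷ (10/149) = 14885.1.
3⁸ = 6561 falls short of 14885.1 but 3⁹ = 19683 reaches it, so n = 9.

9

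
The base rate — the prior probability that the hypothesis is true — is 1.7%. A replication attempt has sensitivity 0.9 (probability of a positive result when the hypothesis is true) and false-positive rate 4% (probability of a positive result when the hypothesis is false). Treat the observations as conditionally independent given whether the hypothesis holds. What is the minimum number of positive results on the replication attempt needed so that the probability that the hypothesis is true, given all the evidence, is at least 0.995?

Prior odds: 0.017 ÷ 0.983 = 17/983.
Likelihood ratio of a positive result = 0.9/0.04 = 22.5.
Target odds: 0.995 ÷ 0.005 = 199.
Require 22.5ⁿ ≥ 199 ÷ (17/983) = 195617/17.
22.5³ = 11390.625 falls short of 195617/17 but 22.5⁴ = 256289.0625 reaches it, so n = 4.

4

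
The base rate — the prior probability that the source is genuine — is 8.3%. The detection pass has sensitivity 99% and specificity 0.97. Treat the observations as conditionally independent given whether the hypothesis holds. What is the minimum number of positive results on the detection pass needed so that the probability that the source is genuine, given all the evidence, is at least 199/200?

3

Prior odds = 0.083/0.917 = 83/917.
False-positive rate = 1 − 0.97 = 0.03; likelihood ratio of a positive = 0.99/0.03 = 33.
Target odds: 0.995 ÷ 0.005 = 199.
Require 33ⁿ ≥ 199 ÷ (83/917) = 182483/83.
33² = 1089 falls short of 182483/83 but 33³ = 35937 reaches it, so n = 3.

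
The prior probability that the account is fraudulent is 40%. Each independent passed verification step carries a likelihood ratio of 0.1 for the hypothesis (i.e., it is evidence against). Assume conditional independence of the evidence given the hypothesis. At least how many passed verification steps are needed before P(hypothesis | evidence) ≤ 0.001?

3

Prior odds: 0.4 ÷ 0.6 = 2/3.
Likelihood ratio per passed verification step = 0.1.
Target posterior odds = 0.001/0.999 = 1/999.
Need (2/3) × 0.1ⁿ ≤ 1/999, i.e. 0.1ⁿ ≤ 1/666.
0.1² = 0.01 is still above 1/666 but 0.1³ = 0.001 is at or below it, so n = 3.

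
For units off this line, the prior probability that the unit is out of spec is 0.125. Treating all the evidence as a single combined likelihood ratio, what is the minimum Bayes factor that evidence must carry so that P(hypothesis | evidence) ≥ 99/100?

693

Prior odds = 0.125/0.875 = 1/7.
Target odds = 0.99/0.01 = 99.
Required Bayes factor = 99 ÷ (1/7) = 693.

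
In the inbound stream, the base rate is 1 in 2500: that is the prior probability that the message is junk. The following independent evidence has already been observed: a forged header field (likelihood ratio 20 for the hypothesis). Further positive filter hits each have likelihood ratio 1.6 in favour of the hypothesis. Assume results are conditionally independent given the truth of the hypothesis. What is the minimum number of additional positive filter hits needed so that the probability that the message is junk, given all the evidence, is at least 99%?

21

Prior odds = 0.0004/0.9996 = 1/2499.
Bayes factor of the evidence already in hand = 20.
Odds after that evidence = (1/2499) × 20 = 20/2499.
Target odds = 0.99/0.01 = 99.
Need 1.6ⁿ ≥ 99 ÷ (20/2499) = 12370.05.
1.6²⁰ ≈12089.3 falls short of 12370.05 but 1.6²¹ ≈19342.8 reaches it, so n = 21.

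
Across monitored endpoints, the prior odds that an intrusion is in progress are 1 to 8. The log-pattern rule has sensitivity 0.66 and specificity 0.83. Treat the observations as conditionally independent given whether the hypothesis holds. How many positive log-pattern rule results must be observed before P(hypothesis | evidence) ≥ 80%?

3

Prior odds = 0.125.
False-positive rate = 1 − 0.83 = 0.17; likelihood ratio of a positive = 0.66/0.17 = 66/17.
Target posterior odds = 0.8/0.2 = 4.
Need 0.125 × (66/17)ⁿ ≥ 4, i.e. (66/17)ⁿ ≥ 32.
(66/17)² = 4356/289 falls short of 32 but (66/17)³ = 287496/4913 reaches it, so n = 3.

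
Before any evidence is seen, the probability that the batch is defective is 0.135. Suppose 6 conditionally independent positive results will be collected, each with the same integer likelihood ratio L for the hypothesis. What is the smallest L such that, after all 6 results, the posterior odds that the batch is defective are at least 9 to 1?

2

Prior odds = 0.135/0.865 = 27/173.
Target odds = 9.
Need L⁶ ≥ 9 ÷ (27/173) = 173/3.
1⁶ = 1 < 173/3 ≤ 64 = 2⁶, so L = 2.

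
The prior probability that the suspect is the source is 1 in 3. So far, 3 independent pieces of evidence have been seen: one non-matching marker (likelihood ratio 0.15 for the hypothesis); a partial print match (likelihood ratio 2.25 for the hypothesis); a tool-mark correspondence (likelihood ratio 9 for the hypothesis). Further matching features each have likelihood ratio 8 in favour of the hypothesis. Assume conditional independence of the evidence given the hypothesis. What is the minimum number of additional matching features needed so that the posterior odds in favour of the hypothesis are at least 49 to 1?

Prior odds = (1/3)/(2/3) = 0.5.
Combined Bayes factor of the evidence already in hand = 0.15 × 2.25 × 9 = 3.0375.
Odds after that evidence = 0.5 × 3.0375 = 1.51875.
Target odds = 49.
Need 8ⁿ ≥ 49 ÷ 1.51875 = 7840/243.
8¹ = 8 falls short of 7840/243 but 8² = 64 reaches it, so n = 2.

2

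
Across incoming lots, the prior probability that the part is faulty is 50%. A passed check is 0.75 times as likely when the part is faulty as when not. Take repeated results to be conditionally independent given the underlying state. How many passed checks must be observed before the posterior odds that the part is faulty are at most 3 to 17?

Prior odds: 0.5 ÷ 0.5 = 1.
Likelihood ratio per passed check = 0.75.
Target odds = 3/17.
Require 0.75ⁿ ≤ 3/17 ÷ 1 = 3/17.
0.75⁶ = 729/4096 is still above 3/17 but 0.75⁷ = 2187/16384 is at or below it, so n = 7.

7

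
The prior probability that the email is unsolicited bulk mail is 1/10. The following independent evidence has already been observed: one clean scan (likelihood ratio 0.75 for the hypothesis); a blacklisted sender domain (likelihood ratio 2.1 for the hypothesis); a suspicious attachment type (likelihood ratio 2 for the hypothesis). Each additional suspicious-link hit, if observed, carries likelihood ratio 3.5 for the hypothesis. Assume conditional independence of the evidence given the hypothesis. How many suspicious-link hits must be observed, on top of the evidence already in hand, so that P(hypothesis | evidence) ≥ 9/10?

Prior odds = 0.1/0.9 = 1/9.
Combined Bayes factor of the evidence already in hand = 0.75 × 2.1 × 2 = 3.15.
Odds after that evidence = (1/9) × 3.15 = 0.35.
Target odds = 0.9/0.1 = 9.
Need 3.5ⁿ ≥ 9 ÷ 0.35 = 180/7.
3.5² = 12.25 falls short of 180/7 but 3.5³ = 42.875 reaches it, so n = 3.

3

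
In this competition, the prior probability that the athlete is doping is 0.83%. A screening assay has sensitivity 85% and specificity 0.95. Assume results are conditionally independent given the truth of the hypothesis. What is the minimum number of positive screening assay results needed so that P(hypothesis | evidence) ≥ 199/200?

4

Prior odds: 0.0083 ÷ 0.9917 = 83/9917.
False-positive rate = 1 − 0.95 = 0.05; likelihood ratio of a positive = 0.85/0.05 = 17.
Target posterior odds = 0.995/0.005 = 199.
Require 17ⁿ ≥ 199 ÷ (83/9917) = 1973483/83.
17³ = 4913 falls short of 1973483/83 but 17⁴ = 83521 reaches it, so n = 4.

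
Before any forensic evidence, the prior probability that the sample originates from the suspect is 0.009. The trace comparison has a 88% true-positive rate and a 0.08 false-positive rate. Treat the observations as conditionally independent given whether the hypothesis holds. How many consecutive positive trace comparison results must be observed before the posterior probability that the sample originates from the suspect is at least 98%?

4

Prior odds: 0.009 ÷ 0.991 = 9/991.
Likelihood ratio of a positive result = 0.88/0.08 = 11.
Target posterior odds = 0.98/0.02 = 49.
Require 11ⁿ ≥ 49 ÷ (9/991) = 48559/9.
11³ = 1331 falls short of 48559/9 but 11⁴ = 14641 reaches it, so n = 4.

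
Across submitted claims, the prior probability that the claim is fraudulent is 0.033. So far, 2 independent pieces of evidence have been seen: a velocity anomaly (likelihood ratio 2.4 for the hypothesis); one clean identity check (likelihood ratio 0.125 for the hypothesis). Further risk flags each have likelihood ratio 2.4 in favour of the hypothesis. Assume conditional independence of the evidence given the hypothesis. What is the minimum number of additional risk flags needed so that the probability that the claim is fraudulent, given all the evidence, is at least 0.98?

Prior odds = 0.033/0.967 = 33/967.
Combined Bayes factor of the evidence already in hand = 2.4 × 0.125 = 0.3.
Odds after that evidence = (33/967) × 0.3 = 99/9670.
Target odds = 0.98/0.02 = 49.
Need 2.4ⁿ ≥ 49 ÷ (99/9670) = 473830/99.
2.4⁹ ≈2641.81 falls short of 473830/99 but 2.4¹⁰ ≈6340.34 reaches it, so n = 10.

10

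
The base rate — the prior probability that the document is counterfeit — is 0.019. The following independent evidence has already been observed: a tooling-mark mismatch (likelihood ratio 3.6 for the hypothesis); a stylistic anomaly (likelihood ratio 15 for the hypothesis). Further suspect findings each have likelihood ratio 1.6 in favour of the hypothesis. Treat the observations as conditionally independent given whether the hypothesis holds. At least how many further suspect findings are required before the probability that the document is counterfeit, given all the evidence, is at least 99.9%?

Prior odds = 0.019/0.981 = 19/981.
Combined Bayes factor of the evidence already in hand = 3.6 × 15 = 54.
Odds after that evidence = (19/981) × 54 = 114/109.
Target odds = 0.999/0.001 = 999.
Need 1.6ⁿ ≥ 999 ÷ (114/109) = 36297/38.
1.6¹⁴ ≈720.576 falls short of 36297/38 but 1.6¹⁵ ≈1152.92 reaches it, so n = 15.

15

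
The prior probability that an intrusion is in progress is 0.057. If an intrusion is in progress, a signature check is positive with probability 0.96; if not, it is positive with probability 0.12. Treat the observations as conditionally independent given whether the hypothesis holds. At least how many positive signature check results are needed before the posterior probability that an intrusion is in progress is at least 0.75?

2

Prior odds: 0.057 ÷ 0.943 = 57/943.
Likelihood ratio of a positive = 0.96/0.12 = 8.
Target odds: 0.75 ÷ 0.25 = 3.
Require 8ⁿ ≥ 3 ÷ (57/943) = 943/19.
8¹ = 8 falls short of 943/19 but 8² = 64 reaches it, so n = 2.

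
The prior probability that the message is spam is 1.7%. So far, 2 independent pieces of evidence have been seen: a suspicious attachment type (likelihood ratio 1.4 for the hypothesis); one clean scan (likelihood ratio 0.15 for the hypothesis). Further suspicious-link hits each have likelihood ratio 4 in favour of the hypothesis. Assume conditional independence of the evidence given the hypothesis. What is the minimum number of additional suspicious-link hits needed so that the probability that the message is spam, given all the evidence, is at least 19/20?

Prior odds = 0.017/0.983 = 17/983.
Combined Bayes factor of the evidence already in hand = 1.4 × 0.15 = 0.21.
Odds after that evidence = (17/983) × 0.21 = 357/98300.
Target odds = 0.95/0.05 = 19.
Need 4ⁿ ≥ 19 ÷ (357/98300) = 1867700/357.
4⁶ = 4096 falls short of 1867700/357 but 4⁷ = 16384 reaches it, so n = 7.

7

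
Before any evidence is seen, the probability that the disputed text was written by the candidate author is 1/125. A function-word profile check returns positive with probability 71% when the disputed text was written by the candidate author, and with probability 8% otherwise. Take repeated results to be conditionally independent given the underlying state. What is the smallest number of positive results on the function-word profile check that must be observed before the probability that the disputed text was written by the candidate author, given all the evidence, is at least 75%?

Prior odds = 0.008/0.992 = 1/124.
Likelihood ratio of a positive result = 0.71/0.08 = 8.875.
Target posterior odds = 0.75/0.25 = 3.
Require 8.875ⁿ ≥ 3 ÷ (1/124) = 372.
8.875² = 78.765625 falls short of 372 but 8.875³ = 357911/512 reaches it, so n = 3.

3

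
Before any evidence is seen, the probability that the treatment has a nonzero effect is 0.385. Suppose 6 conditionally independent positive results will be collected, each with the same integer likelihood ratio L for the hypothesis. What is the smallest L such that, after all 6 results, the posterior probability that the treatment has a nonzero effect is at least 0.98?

3

Prior odds = 0.385/0.615 = 77/123.
Target odds = 0.98/0.02 = 49.
Need L⁶ ≥ 49 ÷ (77/123) = 861/11.
2⁶ = 64 < 861/11 ≤ 729 = 3⁶, so L = 3.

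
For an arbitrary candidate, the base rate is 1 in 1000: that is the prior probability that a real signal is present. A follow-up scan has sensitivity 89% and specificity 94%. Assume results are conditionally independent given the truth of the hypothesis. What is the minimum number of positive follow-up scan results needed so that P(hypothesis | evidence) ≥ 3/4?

Prior odds = 0.001/0.999 = 1/999.
False-positive rate = 1 − 0.94 = 0.06; likelihood ratio of a positive = 0.89/0.06 = 89/6.
Target posterior odds = 0.75/0.25 = 3.
Require (89/6)ⁿ ≥ 3 ÷ (1/999) = 2997.
(89/6)² = 7921/36 falls short of 2997 but (89/6)³ = 704969/216 reaches it, so n = 3.

3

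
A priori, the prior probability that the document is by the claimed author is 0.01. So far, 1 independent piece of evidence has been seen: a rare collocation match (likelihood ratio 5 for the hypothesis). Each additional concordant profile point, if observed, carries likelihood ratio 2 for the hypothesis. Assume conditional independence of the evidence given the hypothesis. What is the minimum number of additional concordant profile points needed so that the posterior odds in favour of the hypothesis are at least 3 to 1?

6

Prior odds = 0.01/0.99 = 1/99.
Bayes factor of the evidence already in hand = 5.
Odds after that evidence = (1/99) × 5 = 5/99.
Target odds = 3.
Need 2ⁿ ≥ 3 ÷ (5/99) = 59.4.
2⁵ = 32 falls short of 59.4 but 2⁶ = 64 reaches it, so n = 6.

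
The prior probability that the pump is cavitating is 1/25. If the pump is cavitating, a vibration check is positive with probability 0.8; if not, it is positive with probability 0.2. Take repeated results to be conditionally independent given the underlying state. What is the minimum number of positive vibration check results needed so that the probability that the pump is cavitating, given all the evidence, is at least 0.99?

6

Prior odds: 0.04 ÷ 0.96 = 1/24.
Likelihood ratio of a positive = 0.8/0.2 = 4.
Target odds: 0.99 ÷ 0.01 = 99.
Need (1/24) × 4ⁿ ≥ 99, i.e. 4ⁿ ≥ 2376.
4⁵ = 1024 falls short of 2376 but 4⁶ = 4096 reaches it, so n = 6.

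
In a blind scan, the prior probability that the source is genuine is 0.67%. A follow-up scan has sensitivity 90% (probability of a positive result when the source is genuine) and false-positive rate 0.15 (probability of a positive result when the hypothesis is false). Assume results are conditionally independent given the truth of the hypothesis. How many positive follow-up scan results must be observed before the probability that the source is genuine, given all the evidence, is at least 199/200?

6

Prior odds = 0.0067/0.9933 = 67/9933.
Likelihood ratio of a positive result = 0.9/0.15 = 6.
Target odds: 0.995 ÷ 0.005 = 199.
Require 6ⁿ ≥ 199 ÷ (67/9933) = 1976667/67.
6⁵ = 7776 falls short of 1976667/67 but 6⁶ = 46656 reaches it, so n = 6.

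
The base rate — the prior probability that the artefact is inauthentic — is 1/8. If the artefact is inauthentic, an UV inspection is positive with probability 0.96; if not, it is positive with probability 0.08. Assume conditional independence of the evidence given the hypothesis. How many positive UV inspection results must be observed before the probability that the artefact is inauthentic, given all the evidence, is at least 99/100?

3

Prior odds: 0.125 ÷ 0.875 = 1/7.
Likelihood ratio of a positive = 0.96/0.08 = 12.
Target posterior odds = 0.99/0.01 = 99.
Require 12ⁿ ≥ 99 ÷ (1/7) = 693.
12² = 144 falls short of 693 but 12³ = 1728 reaches it, so n = 3.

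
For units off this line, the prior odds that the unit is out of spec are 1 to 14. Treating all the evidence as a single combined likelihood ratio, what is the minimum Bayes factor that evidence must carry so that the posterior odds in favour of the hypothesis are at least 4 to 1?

Prior odds = 1/14.
Target odds = 4.
Required Bayes factor = 4 ÷ (1/14) = 56.

56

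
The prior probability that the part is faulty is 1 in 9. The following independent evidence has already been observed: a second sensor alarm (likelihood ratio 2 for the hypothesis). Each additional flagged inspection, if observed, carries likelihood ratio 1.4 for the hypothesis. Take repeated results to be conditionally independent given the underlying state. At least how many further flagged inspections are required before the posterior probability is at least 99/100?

Prior odds = (1/9)/(8/9) = 0.125.
Bayes factor of the evidence already in hand = 2.
Odds after that evidence = 0.125 × 2 = 0.25.
Target odds = 0.99/0.01 = 99.
Need 1.4ⁿ ≥ 99 ÷ 0.25 = 396.
1.4¹⁷ ≈304.913 falls short of 396 but 1.4¹⁸ ≈426.879 reaches it, so n = 18.

18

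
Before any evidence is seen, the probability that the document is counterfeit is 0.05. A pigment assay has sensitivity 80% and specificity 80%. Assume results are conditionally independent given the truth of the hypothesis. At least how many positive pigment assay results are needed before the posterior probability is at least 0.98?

Prior odds: 0.05 ÷ 0.95 = 1/19.
False-positive rate = 1 − 0.8 = 0.2; likelihood ratio of a positive = 0.8/0.2 = 4.
Target odds: 0.98 ÷ 0.02 = 49.
Require 4ⁿ ≥ 49 ÷ (1/19) = 931.
4⁴ = 256 falls short of 931 but 4⁵ = 1024 reaches it, so n = 5.

5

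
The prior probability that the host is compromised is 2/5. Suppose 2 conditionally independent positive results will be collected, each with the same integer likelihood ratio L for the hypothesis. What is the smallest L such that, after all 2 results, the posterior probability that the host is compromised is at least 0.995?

18

Prior odds = 0.4/0.6 = 2/3.
Target odds = 0.995/0.005 = 199.
Need L² ≥ 199 ÷ (2/3) = 298.5.
17² = 289 < 298.5 ≤ 324 = 18², so L = 18.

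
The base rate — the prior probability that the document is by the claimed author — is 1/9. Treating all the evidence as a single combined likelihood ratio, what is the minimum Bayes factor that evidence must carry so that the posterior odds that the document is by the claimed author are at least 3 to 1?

24

Prior odds = (1/9)/(8/9) = 0.125.
Target odds = 3.
Required Bayes factor = 3 ÷ 0.125 = 24.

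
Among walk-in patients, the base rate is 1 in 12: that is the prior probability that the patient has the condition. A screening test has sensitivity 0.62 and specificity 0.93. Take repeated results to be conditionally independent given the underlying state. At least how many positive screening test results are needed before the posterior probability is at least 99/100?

Prior odds: (1/12) ÷ (11/12) = 1/11.
False-positive rate = 1 − 0.93 = 0.07; likelihood ratio of a positive = 0.62/0.07 = 62/7.
Target posterior odds = 0.99/0.01 = 99.
Need (1/11) × (62/7)ⁿ ≥ 99, i.e. (62/7)ⁿ ≥ 1089.
(62/7)³ = 238328/343 falls short of 1089 but (62/7)⁴ = 14776336/2401 reaches it, so n = 4.

4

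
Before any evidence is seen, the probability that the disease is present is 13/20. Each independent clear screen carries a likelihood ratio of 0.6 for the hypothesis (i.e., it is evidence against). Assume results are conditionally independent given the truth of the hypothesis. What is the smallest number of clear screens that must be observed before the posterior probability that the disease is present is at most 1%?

11

Prior odds: 0.65 ÷ 0.35 = 13/7.
Likelihood ratio per clear screen = 0.6.
Target posterior odds = 0.01/0.99 = 1/99.
Require 0.6ⁿ ≤ 1/99 ÷ (13/7) = 7/1287.
0.6¹⁰ = 59049/9765625 is still above 7/1287 but 0.6¹¹ = 177147/48828125 is at or below it, so n = 11.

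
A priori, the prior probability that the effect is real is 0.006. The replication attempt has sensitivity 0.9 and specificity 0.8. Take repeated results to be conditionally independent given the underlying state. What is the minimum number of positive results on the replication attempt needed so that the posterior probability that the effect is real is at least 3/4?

Prior odds = 0.006/0.994 = 3/497.
False-positive rate = 1 − 0.8 = 0.2; likelihood ratio of a positive = 0.9/0.2 = 4.5.
Target odds: 0.75 ÷ 0.25 = 3.
Require 4.5ⁿ ≥ 3 ÷ (3/497) = 497.
4.5⁴ = 410.0625 falls short of 497 but 4.5⁵ = 1845.28125 reaches it, so n = 5.

5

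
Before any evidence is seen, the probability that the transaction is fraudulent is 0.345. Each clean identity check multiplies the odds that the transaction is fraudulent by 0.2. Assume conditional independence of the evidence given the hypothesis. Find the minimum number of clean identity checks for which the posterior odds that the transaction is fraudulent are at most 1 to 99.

Prior odds: 0.345 ÷ 0.655 = 69/131.
Likelihood ratio per clean identity check = 0.2.
Target odds = 1/99.
Need (69/131) × 0.2ⁿ ≤ 1/99, i.e. 0.2ⁿ ≤ 131/6831.
0.2² = 0.04 is still above 131/6831 but 0.2³ = 0.008 is at or below it, so n = 3.

3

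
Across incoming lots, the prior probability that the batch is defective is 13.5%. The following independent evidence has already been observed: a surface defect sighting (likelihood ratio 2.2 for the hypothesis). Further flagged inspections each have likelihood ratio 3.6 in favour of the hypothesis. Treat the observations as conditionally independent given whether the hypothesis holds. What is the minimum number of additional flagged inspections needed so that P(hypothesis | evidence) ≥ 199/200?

5

Prior odds = 0.135/0.865 = 27/173.
Bayes factor of the evidence already in hand = 2.2.
Odds after that evidence = (27/173) × 2.2 = 297/865.
Target odds = 0.995/0.005 = 199.
Need 3.6ⁿ ≥ 199 ÷ (297/865) = 172135/297.
3.6⁴ = 167.9616 falls short of 172135/297 but 3.6⁵ = 604.66176 reaches it, so n = 5.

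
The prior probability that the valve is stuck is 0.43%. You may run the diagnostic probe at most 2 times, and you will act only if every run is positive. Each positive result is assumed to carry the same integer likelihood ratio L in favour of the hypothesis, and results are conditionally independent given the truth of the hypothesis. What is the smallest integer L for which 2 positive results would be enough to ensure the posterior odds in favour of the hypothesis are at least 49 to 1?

Prior odds = 0.0043/0.9957 = 43/9957.
Target odds = 49.
Need L² ≥ 49 ÷ (43/9957) = 487893/43.
106² = 11236 < 487893/43 ≤ 11449 = 107², so L = 107.

107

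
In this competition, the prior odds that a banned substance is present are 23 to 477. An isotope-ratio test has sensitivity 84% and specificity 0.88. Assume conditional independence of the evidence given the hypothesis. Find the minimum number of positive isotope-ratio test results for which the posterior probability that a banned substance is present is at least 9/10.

Prior odds = 23/477.
False-positive rate = 1 − 0.88 = 0.12; likelihood ratio of a positive = 0.84/0.12 = 7.
Target posterior odds = 0.9/0.1 = 9.
Need (23/477) × 7ⁿ ≥ 9, i.e. 7ⁿ ≥ 4293/23.
7² = 49 falls short of 4293/23 but 7³ = 343 reaches it, so n = 3.

3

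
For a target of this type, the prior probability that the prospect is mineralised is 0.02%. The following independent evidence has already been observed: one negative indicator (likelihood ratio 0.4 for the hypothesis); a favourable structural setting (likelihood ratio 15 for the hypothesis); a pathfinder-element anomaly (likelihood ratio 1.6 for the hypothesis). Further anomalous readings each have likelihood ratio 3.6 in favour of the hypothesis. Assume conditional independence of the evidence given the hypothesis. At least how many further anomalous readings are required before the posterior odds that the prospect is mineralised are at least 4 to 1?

6

Prior odds = 0.0002/0.9998 = 1/4999.
Combined Bayes factor of the evidence already in hand = 0.4 × 15 × 1.6 = 9.6.
Odds after that evidence = (1/4999) × 9.6 = 48/24995.
Target odds = 4.
Need 3.6ⁿ ≥ 4 ÷ (48/24995) = 24995/12.
3.6⁵ = 604.66176 falls short of 24995/12 but 3.6⁶ = 34012224/15625 reaches it, so n = 6.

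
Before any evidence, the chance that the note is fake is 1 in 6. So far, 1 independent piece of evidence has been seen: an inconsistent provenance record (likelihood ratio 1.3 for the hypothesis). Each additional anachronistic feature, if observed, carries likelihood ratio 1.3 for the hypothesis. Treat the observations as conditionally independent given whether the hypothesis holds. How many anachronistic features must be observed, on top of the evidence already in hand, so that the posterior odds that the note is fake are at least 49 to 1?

20

Prior odds = (1/6)/(5/6) = 0.2.
Bayes factor of the evidence already in hand = 1.3.
Odds after that evidence = 0.2 × 1.3 = 0.26.
Target odds = 49.
Need 1.3ⁿ ≥ 49 ÷ 0.26 = 2450/13.
1.3¹⁹ ≈146.192 falls short of 2450/13 but 1.3²⁰ ≈190.05 reaches it, so n = 20.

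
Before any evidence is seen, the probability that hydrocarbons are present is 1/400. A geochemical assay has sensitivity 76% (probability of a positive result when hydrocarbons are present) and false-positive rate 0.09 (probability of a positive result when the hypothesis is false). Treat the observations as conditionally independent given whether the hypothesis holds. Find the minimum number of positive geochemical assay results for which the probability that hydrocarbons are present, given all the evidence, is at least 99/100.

Prior odds: 0.0025 ÷ 0.9975 = 1/399.
Likelihood ratio of a positive result = 0.76/0.09 = 76/9.
Target odds: 0.99 ÷ 0.01 = 99.
Require (76/9)ⁿ ≥ 99 ÷ (1/399) = 39501.
(76/9)⁴ = 33362176/6561 falls short of 39501 but (76/9)⁵ ≈42939.3 reaches it, so n = 5.

5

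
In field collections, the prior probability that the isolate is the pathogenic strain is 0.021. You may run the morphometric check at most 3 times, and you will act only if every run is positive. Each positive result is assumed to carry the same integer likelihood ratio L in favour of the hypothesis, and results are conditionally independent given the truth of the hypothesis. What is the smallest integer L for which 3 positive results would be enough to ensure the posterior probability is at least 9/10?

8

Prior odds = 0.021/0.979 = 21/979.
Target odds = 0.9/0.1 = 9.
Need L³ ≥ 9 ÷ (21/979) = 2937/7.
7³ = 343 < 2937/7 ≤ 512 = 8³, so L = 8.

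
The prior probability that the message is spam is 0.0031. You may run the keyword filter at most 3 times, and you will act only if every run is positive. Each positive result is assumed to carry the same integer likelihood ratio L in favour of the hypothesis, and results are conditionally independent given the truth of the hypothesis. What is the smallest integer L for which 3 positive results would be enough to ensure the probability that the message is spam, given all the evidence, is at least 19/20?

19

Prior odds = 0.0031/0.9969 = 31/9969.
Target odds = 0.95/0.05 = 19.
Need L³ ≥ 19 ÷ (31/9969) = 189411/31.
18³ = 5832 < 189411/31 ≤ 6859 = 19³, so L = 19.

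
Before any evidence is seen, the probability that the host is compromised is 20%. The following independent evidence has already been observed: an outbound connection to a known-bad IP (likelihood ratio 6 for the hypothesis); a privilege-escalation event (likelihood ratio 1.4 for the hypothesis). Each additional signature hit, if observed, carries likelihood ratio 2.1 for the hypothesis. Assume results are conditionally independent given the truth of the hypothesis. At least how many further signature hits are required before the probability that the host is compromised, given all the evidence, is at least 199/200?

Prior odds = 0.2/0.8 = 0.25.
Combined Bayes factor of the evidence already in hand = 6 × 1.4 = 8.4.
Odds after that evidence = 0.25 × 8.4 = 2.1.
Target odds = 0.995/0.005 = 199.
Need 2.1ⁿ ≥ 199 ÷ 2.1 = 1990/21.
2.1⁶ = 85766121/1000000 falls short of 1990/21 but 2.1⁷ ≈180.109 reaches it, so n = 7.

7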